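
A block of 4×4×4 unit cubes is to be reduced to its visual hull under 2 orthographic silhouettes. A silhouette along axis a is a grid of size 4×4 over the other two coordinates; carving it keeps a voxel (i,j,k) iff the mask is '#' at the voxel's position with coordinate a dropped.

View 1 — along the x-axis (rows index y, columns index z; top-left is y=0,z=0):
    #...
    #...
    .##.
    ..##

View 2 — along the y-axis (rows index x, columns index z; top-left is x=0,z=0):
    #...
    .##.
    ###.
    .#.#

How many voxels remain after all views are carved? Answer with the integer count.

start: 4×4×4 = 64 voxels
[1] x-view keeps 6 columns → grid now 24
[2] y-view keeps 8 columns → grid now 12

voxel count = 12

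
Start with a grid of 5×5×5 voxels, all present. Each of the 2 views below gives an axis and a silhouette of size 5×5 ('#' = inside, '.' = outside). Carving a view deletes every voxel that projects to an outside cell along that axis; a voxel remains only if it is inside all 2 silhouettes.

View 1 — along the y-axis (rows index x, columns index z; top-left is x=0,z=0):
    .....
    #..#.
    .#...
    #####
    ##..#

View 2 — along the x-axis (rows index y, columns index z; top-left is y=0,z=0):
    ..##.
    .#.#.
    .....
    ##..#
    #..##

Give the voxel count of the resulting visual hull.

23 voxels

start: 5×5×5 = 125 voxels
carve view 1 (along y, XZ-mask fill 11/25): 55 voxels remain
carve view 2 (along x, YZ-mask fill 10/25): 23 voxels remain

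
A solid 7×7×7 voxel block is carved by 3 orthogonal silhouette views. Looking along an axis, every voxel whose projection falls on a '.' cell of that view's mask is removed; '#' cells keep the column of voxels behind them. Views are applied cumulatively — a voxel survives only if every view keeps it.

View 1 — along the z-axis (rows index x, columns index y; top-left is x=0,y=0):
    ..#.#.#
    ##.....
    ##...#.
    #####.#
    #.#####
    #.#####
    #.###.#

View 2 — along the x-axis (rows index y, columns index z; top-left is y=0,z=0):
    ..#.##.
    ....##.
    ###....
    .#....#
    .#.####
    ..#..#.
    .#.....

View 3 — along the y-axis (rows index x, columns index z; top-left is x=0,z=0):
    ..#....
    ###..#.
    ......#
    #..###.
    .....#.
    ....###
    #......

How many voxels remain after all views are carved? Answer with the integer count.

23 voxels

start: 7×7×7 = 343 voxels
after view 1 [z-axis, 31 of 49 cells solid] → remaining = 217
after view 2 [x-axis, 18 of 49 cells solid] → remaining = 83
after view 3 [y-axis, 15 of 49 cells solid] → remaining = 23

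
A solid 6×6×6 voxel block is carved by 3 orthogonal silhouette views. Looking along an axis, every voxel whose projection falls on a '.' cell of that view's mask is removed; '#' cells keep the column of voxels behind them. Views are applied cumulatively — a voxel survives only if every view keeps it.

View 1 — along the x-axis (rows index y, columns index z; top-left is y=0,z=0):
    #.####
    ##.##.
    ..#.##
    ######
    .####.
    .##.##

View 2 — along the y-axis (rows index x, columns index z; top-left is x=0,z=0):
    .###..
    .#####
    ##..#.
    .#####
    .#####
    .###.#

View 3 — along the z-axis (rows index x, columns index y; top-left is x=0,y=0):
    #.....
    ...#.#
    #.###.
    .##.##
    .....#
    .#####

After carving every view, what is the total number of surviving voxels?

initial block: 6^3 = 216
carve view 1 (along x, YZ-mask fill 26/36): 156 voxels remain
carve view 2 (along y, XZ-mask fill 25/36): 112 voxels remain
carve view 3 (along z, XY-mask fill 17/36): 51 voxels remain

|visual hull| = 51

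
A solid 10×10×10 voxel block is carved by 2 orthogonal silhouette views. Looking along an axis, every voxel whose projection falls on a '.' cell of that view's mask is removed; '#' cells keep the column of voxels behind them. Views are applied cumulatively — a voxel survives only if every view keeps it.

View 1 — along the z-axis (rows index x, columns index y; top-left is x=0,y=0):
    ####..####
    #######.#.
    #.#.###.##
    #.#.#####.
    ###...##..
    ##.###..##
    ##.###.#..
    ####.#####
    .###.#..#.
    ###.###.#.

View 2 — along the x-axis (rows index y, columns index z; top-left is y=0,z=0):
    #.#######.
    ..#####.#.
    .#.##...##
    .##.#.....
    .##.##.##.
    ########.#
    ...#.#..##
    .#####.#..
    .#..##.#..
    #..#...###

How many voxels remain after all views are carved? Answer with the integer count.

396 voxels

initial block: 10^3 = 1000
carve view 1 (along z, XY-mask fill 69/100): 690 voxels remain
carve view 2 (along x, YZ-mask fill 56/100): 396 voxels remain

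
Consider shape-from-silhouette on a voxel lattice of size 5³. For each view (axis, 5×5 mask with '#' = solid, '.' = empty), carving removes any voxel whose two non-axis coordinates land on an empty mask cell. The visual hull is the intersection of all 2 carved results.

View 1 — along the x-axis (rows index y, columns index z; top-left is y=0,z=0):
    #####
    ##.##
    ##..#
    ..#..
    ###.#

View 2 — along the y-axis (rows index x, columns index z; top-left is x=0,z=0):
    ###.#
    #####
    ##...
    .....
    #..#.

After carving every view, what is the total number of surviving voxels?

initial block: 5^3 = 125
step 1: project along x, AND mask (17/25) → |grid| = 85
step 2: project along y, AND mask (13/25) → |grid| = 46

|visual hull| = 46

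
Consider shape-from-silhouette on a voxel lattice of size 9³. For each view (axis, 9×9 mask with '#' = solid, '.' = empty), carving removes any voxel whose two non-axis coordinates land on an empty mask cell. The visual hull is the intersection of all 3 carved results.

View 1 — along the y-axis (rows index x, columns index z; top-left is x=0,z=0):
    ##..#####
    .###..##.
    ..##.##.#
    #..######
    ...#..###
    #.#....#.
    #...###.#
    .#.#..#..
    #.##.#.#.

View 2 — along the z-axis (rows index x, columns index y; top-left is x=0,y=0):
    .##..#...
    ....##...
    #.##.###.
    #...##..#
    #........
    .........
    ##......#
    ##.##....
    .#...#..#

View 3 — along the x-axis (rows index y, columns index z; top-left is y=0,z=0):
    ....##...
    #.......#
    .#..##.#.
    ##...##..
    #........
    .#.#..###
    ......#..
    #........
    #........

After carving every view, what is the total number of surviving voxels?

before carving: 729 voxels (9×9×9)
V1 y: intersect with XZ mask (44 set) -- 396 left
V2 z: intersect with XY mask (26 set) -- 135 left
V3 x: intersect with YZ mask (21 set) -- 41 left

voxel count = 41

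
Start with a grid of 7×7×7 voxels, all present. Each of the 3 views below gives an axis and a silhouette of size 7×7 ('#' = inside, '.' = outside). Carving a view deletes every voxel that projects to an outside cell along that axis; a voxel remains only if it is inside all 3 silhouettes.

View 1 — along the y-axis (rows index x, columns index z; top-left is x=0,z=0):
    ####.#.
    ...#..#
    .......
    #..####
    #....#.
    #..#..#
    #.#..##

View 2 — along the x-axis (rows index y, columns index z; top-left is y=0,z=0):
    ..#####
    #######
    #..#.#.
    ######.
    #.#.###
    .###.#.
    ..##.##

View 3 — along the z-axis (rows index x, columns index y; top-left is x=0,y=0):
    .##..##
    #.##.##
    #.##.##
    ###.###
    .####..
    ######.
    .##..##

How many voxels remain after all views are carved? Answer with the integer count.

before carving: 343 voxels (7×7×7)
step 1: project along y, AND mask (21/49) → |grid| = 147
step 2: project along x, AND mask (34/49) → |grid| = 107
step 3: project along z, AND mask (34/49) → |grid| = 74

|visual hull| = 74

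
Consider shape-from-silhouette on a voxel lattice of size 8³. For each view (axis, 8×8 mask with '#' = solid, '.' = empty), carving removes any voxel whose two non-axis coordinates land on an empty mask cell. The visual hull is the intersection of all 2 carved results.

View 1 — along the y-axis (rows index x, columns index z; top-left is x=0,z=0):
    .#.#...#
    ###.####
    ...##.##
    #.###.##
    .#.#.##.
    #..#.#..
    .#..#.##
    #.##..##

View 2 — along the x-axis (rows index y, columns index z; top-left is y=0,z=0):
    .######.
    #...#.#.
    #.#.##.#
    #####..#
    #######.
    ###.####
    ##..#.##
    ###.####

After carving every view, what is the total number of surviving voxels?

|visual hull| = 201

initial block: 8^3 = 512
V1 y: intersect with XZ mask (36 set) -- 288 left
V2 x: intersect with YZ mask (46 set) -- 201 left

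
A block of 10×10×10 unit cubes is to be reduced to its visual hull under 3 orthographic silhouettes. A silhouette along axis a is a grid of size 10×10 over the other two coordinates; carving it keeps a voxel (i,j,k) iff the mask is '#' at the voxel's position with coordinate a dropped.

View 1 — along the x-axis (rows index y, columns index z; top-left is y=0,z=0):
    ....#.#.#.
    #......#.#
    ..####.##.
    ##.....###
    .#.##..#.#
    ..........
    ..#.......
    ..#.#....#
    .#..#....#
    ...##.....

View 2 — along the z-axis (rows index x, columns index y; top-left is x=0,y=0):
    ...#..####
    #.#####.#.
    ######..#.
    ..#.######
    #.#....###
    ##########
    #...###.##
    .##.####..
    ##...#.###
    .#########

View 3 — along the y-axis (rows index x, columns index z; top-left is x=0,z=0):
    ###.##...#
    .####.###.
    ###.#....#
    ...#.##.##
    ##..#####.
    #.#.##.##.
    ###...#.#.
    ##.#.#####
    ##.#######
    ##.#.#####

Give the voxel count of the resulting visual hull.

start: 10×10×10 = 1000 voxels
V1 x: intersect with YZ mask (31 set) -- 310 left
V2 z: intersect with XY mask (68 set) -- 204 left
V3 y: intersect with XZ mask (66 set) -- 131 left

|visual hull| = 131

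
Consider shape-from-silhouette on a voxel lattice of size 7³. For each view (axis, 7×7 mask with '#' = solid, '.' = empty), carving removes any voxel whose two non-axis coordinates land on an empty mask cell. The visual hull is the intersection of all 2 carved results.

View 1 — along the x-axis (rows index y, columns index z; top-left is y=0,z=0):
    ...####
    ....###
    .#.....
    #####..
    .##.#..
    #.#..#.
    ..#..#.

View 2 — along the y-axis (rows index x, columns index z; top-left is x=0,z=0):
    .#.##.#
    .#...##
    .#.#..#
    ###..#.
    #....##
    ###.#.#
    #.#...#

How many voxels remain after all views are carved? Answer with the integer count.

remaining voxels: 71

before carving: 343 voxels (7×7×7)
after view 1 [x-axis, 21 of 49 cells solid] → remaining = 147
after view 2 [y-axis, 25 of 49 cells solid] → remaining = 71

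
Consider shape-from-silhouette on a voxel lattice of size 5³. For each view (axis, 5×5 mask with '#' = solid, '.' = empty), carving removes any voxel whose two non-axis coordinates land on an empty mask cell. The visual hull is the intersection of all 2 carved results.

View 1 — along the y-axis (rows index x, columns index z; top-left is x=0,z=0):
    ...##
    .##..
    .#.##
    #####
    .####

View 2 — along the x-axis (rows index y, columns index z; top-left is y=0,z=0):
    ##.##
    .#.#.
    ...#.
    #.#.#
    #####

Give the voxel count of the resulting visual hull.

|visual hull| = 49

start: 5×5×5 = 125 voxels
step 1: project along y, AND mask (16/25) → |grid| = 80
step 2: project along x, AND mask (15/25) → |grid| = 49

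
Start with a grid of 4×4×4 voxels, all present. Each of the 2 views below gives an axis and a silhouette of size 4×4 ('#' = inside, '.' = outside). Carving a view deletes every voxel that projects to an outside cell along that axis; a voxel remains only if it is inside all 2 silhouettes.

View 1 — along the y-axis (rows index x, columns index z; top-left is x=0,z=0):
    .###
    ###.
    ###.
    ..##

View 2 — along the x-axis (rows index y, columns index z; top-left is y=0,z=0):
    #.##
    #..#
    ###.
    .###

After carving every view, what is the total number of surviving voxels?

30 voxels

before carving: 64 voxels (4×4×4)
V1 y: intersect with XZ mask (11 set) -- 44 left
V2 x: intersect with YZ mask (11 set) -- 30 left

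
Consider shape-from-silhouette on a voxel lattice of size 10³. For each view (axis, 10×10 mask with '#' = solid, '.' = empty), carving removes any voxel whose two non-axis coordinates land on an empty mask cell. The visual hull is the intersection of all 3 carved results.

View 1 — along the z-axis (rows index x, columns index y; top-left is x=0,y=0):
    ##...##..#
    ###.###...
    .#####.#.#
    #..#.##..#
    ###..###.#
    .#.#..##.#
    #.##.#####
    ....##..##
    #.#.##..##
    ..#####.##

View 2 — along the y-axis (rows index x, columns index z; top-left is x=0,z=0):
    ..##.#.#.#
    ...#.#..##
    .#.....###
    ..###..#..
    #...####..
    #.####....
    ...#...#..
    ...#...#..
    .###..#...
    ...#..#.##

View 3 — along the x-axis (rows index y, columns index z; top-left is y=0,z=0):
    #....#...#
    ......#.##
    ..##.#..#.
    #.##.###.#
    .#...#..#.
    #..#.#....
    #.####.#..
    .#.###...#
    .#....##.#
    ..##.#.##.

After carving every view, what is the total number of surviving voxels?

before carving: 1000 voxels (10×10×10)
carve view 1 (along z, XY-mask fill 60/100): 600 voxels remain
carve view 2 (along y, XZ-mask fill 39/100): 233 voxels remain
carve view 3 (along x, YZ-mask fill 43/100): 111 voxels remain

remaining voxels: 111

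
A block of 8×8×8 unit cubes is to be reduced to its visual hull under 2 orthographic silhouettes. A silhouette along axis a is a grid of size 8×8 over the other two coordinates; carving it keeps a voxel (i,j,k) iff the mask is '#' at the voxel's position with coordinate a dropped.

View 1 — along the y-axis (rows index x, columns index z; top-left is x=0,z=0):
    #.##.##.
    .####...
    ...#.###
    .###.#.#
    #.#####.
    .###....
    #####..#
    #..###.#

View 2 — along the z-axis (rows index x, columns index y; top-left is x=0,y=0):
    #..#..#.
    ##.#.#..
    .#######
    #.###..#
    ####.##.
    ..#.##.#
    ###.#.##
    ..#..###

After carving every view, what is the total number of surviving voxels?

remaining voxels: 188

before carving: 512 voxels (8×8×8)
V1 y: intersect with XZ mask (38 set) -- 304 left
V2 z: intersect with XY mask (39 set) -- 188 left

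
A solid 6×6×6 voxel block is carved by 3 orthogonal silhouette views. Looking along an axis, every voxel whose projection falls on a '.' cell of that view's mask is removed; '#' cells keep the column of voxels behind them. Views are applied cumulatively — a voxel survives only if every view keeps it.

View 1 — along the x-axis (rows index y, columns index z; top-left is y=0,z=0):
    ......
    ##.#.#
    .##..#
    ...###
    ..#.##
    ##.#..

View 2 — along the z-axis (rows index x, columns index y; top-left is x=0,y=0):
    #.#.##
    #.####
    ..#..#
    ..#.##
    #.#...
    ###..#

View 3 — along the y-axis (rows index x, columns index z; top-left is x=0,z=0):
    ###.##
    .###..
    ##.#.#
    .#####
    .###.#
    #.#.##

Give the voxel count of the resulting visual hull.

full grid |V| = 216
step 1: project along x, AND mask (16/36) → |grid| = 96
step 2: project along z, AND mask (20/36) → |grid| = 49
step 3: project along y, AND mask (25/36) → |grid| = 35

|visual hull| = 35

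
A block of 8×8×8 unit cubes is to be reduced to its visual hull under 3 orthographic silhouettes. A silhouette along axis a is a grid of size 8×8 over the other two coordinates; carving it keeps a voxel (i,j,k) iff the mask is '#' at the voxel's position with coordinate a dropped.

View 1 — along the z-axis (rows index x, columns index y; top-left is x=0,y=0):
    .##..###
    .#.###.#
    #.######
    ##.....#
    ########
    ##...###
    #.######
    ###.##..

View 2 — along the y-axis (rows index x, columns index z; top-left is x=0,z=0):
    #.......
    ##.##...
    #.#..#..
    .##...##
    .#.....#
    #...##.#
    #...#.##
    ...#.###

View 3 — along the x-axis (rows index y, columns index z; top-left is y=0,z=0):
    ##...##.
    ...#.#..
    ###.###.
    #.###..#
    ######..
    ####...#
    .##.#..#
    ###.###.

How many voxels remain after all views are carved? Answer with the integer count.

|visual hull| = 84

before carving: 512 voxels (8×8×8)
step 1: project along z, AND mask (45/64) → |grid| = 360
step 2: project along y, AND mask (26/64) → |grid| = 142
step 3: project along x, AND mask (38/64) → |grid| = 84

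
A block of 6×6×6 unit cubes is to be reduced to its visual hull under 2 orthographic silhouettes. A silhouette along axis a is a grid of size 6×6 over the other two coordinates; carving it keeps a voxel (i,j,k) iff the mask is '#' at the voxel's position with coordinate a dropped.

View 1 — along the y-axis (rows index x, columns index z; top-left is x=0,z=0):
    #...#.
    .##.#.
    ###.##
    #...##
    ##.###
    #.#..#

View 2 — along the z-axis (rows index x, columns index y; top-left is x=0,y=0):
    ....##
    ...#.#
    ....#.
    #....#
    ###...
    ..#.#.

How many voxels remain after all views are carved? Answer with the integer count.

full grid |V| = 216
  1. axis=1 (XZ plane), |mask|=21  ⇒  voxels=126
  2. axis=2 (XY plane), |mask|=12  ⇒  voxels=42

42 voxels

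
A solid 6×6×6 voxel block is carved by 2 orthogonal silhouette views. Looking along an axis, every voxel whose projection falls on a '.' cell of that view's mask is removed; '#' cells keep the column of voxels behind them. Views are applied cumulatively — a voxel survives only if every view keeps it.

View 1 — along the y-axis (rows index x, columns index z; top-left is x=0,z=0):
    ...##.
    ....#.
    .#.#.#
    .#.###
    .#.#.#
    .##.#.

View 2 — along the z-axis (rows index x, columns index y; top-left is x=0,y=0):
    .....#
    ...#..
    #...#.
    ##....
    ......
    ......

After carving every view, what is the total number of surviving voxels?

|visual hull| = 17

before carving: 216 voxels (6×6×6)
carve view 1 (along y, XZ-mask fill 16/36): 96 voxels remain
carve view 2 (along z, XY-mask fill 6/36): 17 voxels remain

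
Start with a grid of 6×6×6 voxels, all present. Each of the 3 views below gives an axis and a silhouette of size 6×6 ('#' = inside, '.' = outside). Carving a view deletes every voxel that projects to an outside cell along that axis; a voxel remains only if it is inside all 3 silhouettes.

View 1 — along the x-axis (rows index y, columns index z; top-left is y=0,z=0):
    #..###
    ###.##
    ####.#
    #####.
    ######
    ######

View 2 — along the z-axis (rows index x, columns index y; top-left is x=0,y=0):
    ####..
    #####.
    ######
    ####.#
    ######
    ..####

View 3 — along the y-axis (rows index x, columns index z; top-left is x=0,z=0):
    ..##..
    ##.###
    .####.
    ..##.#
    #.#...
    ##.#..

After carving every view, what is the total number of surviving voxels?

82 voxels

start: 6×6×6 = 216 voxels
step 1: project along x, AND mask (31/36) → |grid| = 186
step 2: project along z, AND mask (30/36) → |grid| = 153
step 3: project along y, AND mask (19/36) → |grid| = 82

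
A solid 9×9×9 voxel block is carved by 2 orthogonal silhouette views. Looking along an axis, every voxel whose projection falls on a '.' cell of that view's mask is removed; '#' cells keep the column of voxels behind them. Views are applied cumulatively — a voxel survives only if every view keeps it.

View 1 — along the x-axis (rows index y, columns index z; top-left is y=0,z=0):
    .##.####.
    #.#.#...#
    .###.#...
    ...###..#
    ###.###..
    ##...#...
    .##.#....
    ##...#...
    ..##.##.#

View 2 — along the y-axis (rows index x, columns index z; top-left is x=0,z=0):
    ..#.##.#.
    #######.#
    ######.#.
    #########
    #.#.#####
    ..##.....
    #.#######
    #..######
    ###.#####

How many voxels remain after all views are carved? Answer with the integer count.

before carving: 729 voxels (9×9×9)
after view 1 [x-axis, 38 of 81 cells solid] → remaining = 342
after view 2 [y-axis, 60 of 81 cells solid] → remaining = 257

remaining voxels: 257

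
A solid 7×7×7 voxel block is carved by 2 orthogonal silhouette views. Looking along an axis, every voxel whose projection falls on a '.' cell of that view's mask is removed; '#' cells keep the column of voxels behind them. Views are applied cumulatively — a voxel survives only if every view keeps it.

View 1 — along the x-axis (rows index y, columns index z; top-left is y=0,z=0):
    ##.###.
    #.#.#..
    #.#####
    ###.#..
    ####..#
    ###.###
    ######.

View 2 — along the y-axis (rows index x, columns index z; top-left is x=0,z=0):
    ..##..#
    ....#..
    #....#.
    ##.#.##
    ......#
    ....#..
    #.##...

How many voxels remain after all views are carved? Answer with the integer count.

start: 7×7×7 = 343 voxels
carve view 1 (along x, YZ-mask fill 35/49): 245 voxels remain
carve view 2 (along y, XZ-mask fill 16/49): 79 voxels remain

remaining voxels: 79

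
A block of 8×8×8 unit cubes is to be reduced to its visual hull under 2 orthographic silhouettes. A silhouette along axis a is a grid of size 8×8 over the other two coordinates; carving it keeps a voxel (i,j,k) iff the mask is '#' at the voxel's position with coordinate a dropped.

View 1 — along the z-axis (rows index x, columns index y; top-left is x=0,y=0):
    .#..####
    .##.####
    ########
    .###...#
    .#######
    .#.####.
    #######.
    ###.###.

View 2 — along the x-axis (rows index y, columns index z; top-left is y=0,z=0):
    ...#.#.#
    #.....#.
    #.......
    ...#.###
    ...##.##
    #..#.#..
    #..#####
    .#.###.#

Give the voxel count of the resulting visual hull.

167 voxels

before carving: 512 voxels (8×8×8)
  1. axis=2 (XY plane), |mask|=48  ⇒  voxels=384
  2. axis=0 (YZ plane), |mask|=28  ⇒  voxels=167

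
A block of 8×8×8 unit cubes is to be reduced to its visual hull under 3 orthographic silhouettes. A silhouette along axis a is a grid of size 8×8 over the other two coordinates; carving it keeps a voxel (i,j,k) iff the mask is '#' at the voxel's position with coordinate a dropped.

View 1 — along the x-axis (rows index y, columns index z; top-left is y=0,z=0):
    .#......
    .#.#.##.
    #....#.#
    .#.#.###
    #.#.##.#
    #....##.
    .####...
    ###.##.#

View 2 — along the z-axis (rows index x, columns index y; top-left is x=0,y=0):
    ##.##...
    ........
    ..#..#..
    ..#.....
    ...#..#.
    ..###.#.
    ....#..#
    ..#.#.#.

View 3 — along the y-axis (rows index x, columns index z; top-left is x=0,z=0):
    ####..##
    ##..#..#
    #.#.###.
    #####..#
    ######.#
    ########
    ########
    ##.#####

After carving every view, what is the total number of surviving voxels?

start: 8×8×8 = 512 voxels
[1] x-view keeps 31 columns → grid now 248
[2] z-view keeps 18 columns → grid now 73
[3] y-view keeps 51 columns → grid now 64

remaining voxels: 64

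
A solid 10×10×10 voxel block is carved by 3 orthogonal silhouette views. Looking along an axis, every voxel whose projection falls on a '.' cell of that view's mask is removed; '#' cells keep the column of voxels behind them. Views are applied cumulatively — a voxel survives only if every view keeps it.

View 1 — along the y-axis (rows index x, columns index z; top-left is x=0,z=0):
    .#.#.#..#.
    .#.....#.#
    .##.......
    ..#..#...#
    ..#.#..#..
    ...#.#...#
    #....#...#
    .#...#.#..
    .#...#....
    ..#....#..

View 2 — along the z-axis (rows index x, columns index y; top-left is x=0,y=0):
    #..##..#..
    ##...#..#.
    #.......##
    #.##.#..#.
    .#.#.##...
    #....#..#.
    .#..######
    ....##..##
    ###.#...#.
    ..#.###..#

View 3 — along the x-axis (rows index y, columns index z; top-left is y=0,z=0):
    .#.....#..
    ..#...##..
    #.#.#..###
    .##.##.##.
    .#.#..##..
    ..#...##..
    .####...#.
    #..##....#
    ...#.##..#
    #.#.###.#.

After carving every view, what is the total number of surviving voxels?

before carving: 1000 voxels (10×10×10)
step 1: project along y, AND mask (28/100) → |grid| = 280
step 2: project along z, AND mask (44/100) → |grid| = 123
step 3: project along x, AND mask (43/100) → |grid| = 54

|visual hull| = 54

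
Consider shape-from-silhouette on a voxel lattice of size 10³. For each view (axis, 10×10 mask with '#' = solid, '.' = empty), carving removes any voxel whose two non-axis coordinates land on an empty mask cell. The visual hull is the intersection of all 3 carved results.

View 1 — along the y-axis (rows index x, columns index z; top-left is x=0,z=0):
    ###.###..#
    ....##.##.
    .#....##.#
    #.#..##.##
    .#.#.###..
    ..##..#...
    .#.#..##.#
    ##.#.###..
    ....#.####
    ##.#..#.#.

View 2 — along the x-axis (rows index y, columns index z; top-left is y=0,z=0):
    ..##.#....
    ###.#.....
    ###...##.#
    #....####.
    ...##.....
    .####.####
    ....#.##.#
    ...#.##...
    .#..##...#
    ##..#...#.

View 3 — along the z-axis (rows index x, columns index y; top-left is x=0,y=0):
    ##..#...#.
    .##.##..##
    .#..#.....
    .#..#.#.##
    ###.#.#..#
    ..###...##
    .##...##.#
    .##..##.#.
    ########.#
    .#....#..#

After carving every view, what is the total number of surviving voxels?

start: 10×10×10 = 1000 voxels
carve view 1 (along y, XZ-mask fill 50/100): 500 voxels remain
carve view 2 (along x, YZ-mask fill 43/100): 217 voxels remain
carve view 3 (along z, XY-mask fill 50/100): 95 voxels remain

|visual hull| = 95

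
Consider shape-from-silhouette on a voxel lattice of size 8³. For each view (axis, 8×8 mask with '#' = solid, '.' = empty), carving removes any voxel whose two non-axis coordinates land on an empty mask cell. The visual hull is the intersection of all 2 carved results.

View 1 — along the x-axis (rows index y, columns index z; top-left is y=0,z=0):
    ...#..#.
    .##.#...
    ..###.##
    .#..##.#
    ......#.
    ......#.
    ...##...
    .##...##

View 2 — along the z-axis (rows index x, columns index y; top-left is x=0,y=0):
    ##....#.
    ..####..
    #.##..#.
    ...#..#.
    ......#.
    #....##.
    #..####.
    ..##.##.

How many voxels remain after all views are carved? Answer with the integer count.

full grid |V| = 512
carve view 1 (along x, YZ-mask fill 22/64): 176 voxels remain
carve view 2 (along z, XY-mask fill 26/64): 66 voxels remain

|visual hull| = 66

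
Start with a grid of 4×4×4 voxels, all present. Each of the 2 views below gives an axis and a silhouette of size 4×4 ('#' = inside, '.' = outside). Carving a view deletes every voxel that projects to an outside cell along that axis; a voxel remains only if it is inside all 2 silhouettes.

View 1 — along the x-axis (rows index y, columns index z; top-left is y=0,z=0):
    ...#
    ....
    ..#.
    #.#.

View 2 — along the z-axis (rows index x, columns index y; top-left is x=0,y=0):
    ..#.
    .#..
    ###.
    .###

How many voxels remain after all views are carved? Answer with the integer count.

6 voxels

full grid |V| = 64
after view 1 [x-axis, 4 of 16 cells solid] → remaining = 16
after view 2 [z-axis, 8 of 16 cells solid] → remaining = 6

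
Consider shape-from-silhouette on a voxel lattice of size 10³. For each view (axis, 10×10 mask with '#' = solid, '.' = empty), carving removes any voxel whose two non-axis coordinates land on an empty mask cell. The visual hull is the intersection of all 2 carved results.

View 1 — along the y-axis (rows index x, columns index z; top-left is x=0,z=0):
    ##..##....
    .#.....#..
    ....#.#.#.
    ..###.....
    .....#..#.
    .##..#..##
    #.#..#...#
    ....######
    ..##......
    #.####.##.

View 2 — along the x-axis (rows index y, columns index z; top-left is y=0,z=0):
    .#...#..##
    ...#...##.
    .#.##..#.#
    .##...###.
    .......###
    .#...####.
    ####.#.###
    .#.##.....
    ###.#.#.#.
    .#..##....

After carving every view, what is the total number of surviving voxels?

voxel count = 172

start: 10×10×10 = 1000 voxels
after view 1 [y-axis, 38 of 100 cells solid] → remaining = 380
after view 2 [x-axis, 45 of 100 cells solid] → remaining = 172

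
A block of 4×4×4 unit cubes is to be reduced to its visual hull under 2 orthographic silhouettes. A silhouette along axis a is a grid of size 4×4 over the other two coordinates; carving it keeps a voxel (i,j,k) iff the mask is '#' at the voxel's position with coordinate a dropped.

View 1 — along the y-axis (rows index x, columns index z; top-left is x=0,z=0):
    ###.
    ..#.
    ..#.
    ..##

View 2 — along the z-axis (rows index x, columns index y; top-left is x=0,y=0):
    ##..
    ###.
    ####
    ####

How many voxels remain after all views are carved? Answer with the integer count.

initial block: 4^3 = 64
step 1: project along y, AND mask (7/16) → |grid| = 28
step 2: project along z, AND mask (13/16) → |grid| = 21

|visual hull| = 21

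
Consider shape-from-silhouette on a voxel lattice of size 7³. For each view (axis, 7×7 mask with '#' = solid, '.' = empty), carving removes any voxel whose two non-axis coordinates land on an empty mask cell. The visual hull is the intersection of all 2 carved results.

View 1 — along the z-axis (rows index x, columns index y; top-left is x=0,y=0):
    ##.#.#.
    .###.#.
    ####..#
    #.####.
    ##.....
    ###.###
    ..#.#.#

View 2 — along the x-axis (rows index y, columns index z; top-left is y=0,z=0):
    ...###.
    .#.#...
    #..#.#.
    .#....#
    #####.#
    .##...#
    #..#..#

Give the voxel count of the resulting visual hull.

initial block: 7^3 = 343
[1] z-view keeps 29 columns → grid now 203
[2] x-view keeps 22 columns → grid now 87

remaining voxels: 87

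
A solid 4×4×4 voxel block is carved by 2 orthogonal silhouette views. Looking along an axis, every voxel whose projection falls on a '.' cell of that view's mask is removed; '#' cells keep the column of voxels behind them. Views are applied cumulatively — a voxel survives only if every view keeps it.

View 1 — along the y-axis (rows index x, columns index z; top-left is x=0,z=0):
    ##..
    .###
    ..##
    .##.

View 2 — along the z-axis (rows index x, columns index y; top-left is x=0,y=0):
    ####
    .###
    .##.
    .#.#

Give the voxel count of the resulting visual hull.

before carving: 64 voxels (4×4×4)
step 1: project along y, AND mask (9/16) → |grid| = 36
step 2: project along z, AND mask (11/16) → |grid| = 25

25 voxels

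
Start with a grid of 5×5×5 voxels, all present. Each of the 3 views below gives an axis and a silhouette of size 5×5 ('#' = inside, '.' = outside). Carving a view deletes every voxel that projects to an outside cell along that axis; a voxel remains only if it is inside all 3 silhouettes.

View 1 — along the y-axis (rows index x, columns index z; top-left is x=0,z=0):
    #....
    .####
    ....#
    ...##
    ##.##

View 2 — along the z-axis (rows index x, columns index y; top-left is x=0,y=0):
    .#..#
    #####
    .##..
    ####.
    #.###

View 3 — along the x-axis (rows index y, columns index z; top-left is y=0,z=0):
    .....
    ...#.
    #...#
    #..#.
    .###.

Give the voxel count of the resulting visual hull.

before carving: 125 voxels (5×5×5)
after view 1 [y-axis, 12 of 25 cells solid] → remaining = 60
after view 2 [z-axis, 17 of 25 cells solid] → remaining = 48
after view 3 [x-axis, 8 of 25 cells solid] → remaining = 16

voxel count = 16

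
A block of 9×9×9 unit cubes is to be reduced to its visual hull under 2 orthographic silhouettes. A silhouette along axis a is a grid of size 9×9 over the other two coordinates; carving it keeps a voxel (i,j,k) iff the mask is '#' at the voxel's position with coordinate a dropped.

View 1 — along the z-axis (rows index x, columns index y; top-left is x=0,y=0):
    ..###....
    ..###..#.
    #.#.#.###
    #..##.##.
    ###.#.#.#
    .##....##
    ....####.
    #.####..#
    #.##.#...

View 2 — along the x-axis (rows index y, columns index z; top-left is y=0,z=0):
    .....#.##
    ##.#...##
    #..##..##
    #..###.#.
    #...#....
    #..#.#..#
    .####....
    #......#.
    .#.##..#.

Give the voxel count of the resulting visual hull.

remaining voxels: 153

initial block: 9^3 = 729
[1] z-view keeps 42 columns → grid now 378
[2] x-view keeps 34 columns → grid now 153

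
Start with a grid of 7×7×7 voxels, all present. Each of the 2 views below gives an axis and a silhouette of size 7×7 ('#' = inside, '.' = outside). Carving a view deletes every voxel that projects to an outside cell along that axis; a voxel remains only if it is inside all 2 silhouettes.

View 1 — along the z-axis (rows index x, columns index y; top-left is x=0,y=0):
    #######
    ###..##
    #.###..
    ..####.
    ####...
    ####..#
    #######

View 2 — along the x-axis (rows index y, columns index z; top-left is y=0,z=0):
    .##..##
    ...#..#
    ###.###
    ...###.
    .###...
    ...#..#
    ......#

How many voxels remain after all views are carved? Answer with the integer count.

voxel count = 118

initial block: 7^3 = 343
step 1: project along z, AND mask (36/49) → |grid| = 252
step 2: project along x, AND mask (21/49) → |grid| = 118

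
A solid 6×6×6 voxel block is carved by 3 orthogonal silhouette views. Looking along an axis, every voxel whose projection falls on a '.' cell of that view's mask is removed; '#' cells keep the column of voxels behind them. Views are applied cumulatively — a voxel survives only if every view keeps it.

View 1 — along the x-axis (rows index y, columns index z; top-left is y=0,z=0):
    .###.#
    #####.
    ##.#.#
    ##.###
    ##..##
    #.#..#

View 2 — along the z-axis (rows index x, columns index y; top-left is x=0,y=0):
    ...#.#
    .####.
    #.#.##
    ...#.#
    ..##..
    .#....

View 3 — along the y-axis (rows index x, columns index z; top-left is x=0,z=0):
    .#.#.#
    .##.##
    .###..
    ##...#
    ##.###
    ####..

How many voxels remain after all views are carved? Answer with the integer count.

full grid |V| = 216
carve view 1 (along x, YZ-mask fill 25/36): 150 voxels remain
carve view 2 (along z, XY-mask fill 15/36): 63 voxels remain
carve view 3 (along y, XZ-mask fill 22/36): 40 voxels remain

remaining voxels: 40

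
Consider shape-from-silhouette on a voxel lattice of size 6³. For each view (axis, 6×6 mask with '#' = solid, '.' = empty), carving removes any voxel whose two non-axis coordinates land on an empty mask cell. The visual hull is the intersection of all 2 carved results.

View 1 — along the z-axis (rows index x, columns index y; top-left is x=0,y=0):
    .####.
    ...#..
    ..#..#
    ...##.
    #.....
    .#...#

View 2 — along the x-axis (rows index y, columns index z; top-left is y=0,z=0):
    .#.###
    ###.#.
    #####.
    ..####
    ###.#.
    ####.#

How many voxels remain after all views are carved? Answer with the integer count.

before carving: 216 voxels (6×6×6)
[1] z-view keeps 12 columns → grid now 72
[2] x-view keeps 26 columns → grid now 52

voxel count = 52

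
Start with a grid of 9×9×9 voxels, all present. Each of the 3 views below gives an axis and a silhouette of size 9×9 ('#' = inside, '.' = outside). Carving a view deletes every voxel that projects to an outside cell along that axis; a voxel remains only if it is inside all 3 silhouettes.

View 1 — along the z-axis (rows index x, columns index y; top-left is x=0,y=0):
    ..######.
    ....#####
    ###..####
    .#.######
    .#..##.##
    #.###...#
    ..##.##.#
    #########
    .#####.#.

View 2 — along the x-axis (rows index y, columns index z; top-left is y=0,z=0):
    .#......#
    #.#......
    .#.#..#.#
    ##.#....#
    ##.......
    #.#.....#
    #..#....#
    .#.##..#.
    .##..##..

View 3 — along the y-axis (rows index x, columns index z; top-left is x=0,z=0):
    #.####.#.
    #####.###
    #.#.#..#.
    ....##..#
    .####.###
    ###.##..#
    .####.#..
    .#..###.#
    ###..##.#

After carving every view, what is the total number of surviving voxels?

|visual hull| = 101

initial block: 9^3 = 729
V1 z: intersect with XY mask (55 set) -- 495 left
V2 x: intersect with YZ mask (28 set) -- 176 left
V3 y: intersect with XZ mask (50 set) -- 101 left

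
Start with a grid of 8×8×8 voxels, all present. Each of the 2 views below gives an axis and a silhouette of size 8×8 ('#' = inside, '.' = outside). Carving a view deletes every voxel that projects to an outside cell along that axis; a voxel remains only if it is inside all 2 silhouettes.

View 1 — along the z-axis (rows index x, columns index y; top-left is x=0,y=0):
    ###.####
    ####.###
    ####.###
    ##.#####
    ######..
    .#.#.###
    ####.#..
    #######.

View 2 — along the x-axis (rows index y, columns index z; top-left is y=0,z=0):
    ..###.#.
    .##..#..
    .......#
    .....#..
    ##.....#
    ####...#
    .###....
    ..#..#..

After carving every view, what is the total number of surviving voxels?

|visual hull| = 145

start: 8×8×8 = 512 voxels
carve view 1 (along z, XY-mask fill 51/64): 408 voxels remain
carve view 2 (along x, YZ-mask fill 22/64): 145 voxels remain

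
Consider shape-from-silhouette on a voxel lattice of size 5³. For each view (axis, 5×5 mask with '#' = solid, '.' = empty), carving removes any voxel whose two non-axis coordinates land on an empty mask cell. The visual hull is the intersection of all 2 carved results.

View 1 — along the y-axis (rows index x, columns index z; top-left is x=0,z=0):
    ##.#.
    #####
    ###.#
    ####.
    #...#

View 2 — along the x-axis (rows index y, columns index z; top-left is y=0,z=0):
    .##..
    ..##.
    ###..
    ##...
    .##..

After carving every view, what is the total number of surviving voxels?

voxel count = 41

before carving: 125 voxels (5×5×5)
step 1: project along y, AND mask (18/25) → |grid| = 90
step 2: project along x, AND mask (11/25) → |grid| = 41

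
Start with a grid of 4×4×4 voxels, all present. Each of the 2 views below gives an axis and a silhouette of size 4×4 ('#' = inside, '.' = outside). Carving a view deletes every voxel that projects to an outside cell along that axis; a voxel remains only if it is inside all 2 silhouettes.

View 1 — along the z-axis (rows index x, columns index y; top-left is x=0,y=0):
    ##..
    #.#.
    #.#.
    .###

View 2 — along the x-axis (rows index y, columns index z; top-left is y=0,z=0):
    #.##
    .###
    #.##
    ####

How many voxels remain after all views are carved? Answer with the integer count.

initial block: 4^3 = 64
  1. axis=2 (XY plane), |mask|=9  ⇒  voxels=36
  2. axis=0 (YZ plane), |mask|=13  ⇒  voxels=28

28 voxels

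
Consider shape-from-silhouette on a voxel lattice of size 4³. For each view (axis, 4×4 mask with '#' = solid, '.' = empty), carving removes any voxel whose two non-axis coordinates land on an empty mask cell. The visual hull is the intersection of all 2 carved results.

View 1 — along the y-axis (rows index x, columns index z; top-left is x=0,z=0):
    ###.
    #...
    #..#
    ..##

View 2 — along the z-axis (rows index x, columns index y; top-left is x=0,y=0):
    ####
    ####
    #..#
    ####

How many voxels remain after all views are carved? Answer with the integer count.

28 voxels

initial block: 4^3 = 64
V1 y: intersect with XZ mask (8 set) -- 32 left
V2 z: intersect with XY mask (14 set) -- 28 left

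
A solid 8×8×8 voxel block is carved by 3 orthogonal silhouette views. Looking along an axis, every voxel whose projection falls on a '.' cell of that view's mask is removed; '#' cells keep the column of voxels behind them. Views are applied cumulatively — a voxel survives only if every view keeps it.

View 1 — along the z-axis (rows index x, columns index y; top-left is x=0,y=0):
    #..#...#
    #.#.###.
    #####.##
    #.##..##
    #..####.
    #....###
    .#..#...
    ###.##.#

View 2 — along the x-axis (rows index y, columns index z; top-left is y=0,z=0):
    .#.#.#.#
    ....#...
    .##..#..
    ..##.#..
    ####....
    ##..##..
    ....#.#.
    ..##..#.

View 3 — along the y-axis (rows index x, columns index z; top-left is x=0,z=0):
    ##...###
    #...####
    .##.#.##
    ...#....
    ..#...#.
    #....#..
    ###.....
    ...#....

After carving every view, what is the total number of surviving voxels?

full grid |V| = 512
[1] z-view keeps 37 columns → grid now 296
[2] x-view keeps 24 columns → grid now 116
[3] y-view keeps 24 columns → grid now 41

41 voxels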